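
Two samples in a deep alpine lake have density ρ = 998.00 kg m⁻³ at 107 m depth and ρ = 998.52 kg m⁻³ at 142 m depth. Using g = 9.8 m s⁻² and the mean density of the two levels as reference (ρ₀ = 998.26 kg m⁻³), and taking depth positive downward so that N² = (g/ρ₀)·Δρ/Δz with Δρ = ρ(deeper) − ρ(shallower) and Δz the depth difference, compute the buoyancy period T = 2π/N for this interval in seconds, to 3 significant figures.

Δρ = 998.52 − 998.00 = 0.52 kg m⁻³ over Δz = 142 − 107 = 35 m.
N² = (9.8/998.26) × (0.52/35) = 1.4585 × 10⁻⁴ s⁻².
N = √(1.4585 × 10⁻⁴) = 0.012077 rad s⁻¹, so T = 2π/N = 520.26 s ≈ 520 s.
A positive N² confirms static stability across the interval.

520 s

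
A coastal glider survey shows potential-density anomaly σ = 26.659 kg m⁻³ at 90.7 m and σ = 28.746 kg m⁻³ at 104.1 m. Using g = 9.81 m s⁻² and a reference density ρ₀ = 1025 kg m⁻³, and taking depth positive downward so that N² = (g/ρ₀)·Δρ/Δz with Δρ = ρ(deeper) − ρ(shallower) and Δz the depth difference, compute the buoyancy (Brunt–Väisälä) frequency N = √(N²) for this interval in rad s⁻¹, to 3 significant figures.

0.0386 rad s⁻¹

Δρ = 1028.746 − 1026.659 = 2.087 kg m⁻³ over Δz = 104.1 − 90.7 = 13.4 m.
N² = (9.81/1025) × (2.087/13.4) = 1.4906 × 10⁻³ s⁻².
N = √(1.4906 × 10⁻³) = 0.038608 rad s⁻¹ ≈ 0.0386 rad s⁻¹.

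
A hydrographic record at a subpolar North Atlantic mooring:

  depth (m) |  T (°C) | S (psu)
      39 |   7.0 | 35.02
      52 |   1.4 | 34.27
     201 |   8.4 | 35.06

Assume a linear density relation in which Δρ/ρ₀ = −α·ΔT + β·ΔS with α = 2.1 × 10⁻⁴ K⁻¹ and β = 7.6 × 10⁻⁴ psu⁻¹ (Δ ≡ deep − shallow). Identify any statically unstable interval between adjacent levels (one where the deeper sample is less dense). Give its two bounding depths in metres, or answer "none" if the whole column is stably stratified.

Evaluate Δρ/ρ₀ = −αΔT + βΔS across each adjacent pair:
  39–52 m: −αΔT+βΔS = −(2.1 × 10⁻⁴)(-5.6)+(7.6 × 10⁻⁴)(-0.75) = 6.1 × 10⁻⁴ → stable
  52–201 m: −αΔT+βΔS = −(2.1 × 10⁻⁴)(+7.0)+(7.6 × 10⁻⁴)(+0.79) = -8.7 × 10⁻⁴ → UNSTABLE
The 52–201 m interval has Δρ < 0: lighter water underlies denser water.

52–201 m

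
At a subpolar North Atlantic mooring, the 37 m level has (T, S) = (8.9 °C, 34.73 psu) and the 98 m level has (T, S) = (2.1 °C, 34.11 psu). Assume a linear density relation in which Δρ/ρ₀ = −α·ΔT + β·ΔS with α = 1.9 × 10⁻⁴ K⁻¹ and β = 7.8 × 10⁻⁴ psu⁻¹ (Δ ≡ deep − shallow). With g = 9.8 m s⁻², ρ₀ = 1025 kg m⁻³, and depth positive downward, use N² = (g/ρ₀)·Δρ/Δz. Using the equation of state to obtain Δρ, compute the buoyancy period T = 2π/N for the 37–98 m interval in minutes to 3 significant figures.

9.19 min

ΔT = -6.8 K, ΔS = -0.62 psu (deep − shallow).
Δρ/ρ₀ = −αΔT + βΔS = 1.292 × 10⁻³ − 4.836 × 10⁻⁴ = 8.084 × 10⁻⁴, so Δρ ≈ 0.8286 kg m⁻³.
N² = (g/ρ₀)·Δρ/Δz = g·(Δρ/ρ₀)/Δz = 9.8 × 8.084 × 10⁻⁴ / 61 = 1.2987 × 10⁻⁴ s⁻².
N = √(1.2987 × 10⁻⁴) = 0.011396 rad s⁻¹ → T = 2π/N = 551.35 s = 9.1892 min ≈ 9.19 min.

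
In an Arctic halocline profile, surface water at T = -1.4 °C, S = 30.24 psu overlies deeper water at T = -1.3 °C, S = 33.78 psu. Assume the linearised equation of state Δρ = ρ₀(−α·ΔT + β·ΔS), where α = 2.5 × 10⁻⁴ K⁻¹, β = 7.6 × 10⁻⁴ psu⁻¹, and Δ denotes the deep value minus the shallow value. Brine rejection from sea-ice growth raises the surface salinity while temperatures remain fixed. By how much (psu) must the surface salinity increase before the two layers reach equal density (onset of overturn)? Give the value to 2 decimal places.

3.51 psu

Neutral buoyancy requires −α(T_deep − T_surf) + β(S_deep − S_surf′) = 0.
S_surf′ = S_deep − (α/β)·ΔT = 33.78 − (2.5 × 10⁻⁴/7.6 × 10⁻⁴)·(+0.1) = 33.7471 psu.
Increase required: 33.7471 − 30.24 = 3.5071 psu.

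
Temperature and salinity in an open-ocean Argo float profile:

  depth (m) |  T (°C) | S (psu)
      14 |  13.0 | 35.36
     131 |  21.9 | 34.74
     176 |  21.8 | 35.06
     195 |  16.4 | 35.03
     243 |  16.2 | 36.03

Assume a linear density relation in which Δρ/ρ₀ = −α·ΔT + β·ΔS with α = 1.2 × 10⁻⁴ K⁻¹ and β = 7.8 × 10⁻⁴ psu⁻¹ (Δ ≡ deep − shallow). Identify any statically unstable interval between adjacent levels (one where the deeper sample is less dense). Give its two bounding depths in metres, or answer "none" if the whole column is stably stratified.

Evaluate Δρ/ρ₀ = −αΔT + βΔS across each adjacent pair:
  14–131 m: −αΔT+βΔS = −(1.2 × 10⁻⁴)(+8.9)+(7.8 × 10⁻⁴)(-0.62) = -1.6 × 10⁻³ → UNSTABLE
  131–176 m: −αΔT+βΔS = −(1.2 × 10⁻⁴)(-0.1)+(7.8 × 10⁻⁴)(+0.32) = 2.6 × 10⁻⁴ → stable
  176–195 m: −αΔT+βΔS = −(1.2 × 10⁻⁴)(-5.4)+(7.8 × 10⁻⁴)(-0.03) = 6.2 × 10⁻⁴ → stable
  195–243 m: −αΔT+βΔS = −(1.2 × 10⁻⁴)(-0.2)+(7.8 × 10⁻⁴)(+1.00) = 8.0 × 10⁻⁴ → stable
The 14–131 m interval has Δρ < 0: lighter water underlies denser water.

14–131 m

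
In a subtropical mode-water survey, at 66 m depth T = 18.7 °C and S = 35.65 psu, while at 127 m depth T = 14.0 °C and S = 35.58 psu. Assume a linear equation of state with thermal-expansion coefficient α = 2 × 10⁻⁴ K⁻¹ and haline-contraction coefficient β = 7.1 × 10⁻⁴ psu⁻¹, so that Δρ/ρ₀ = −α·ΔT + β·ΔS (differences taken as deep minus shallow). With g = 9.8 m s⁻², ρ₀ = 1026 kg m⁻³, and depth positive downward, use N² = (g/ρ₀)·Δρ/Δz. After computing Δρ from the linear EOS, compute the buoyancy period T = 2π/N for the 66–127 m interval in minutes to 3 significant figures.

8.76 min

ΔT = -4.7 K, ΔS = -0.07 psu (deep − shallow).
Δρ/ρ₀ = −αΔT + βΔS = 9.40 × 10⁻⁴ − 4.97 × 10⁻⁵ = 8.903 × 10⁻⁴, so Δρ ≈ 0.9134 kg m⁻³.
N² = (g/ρ₀)·Δρ/Δz = g·(Δρ/ρ₀)/Δz = 9.8 × 8.903 × 10⁻⁴ / 61 = 1.4303 × 10⁻⁴ s⁻².
N = √(1.4303 × 10⁻⁴) = 0.011960 rad s⁻¹ → T = 2π/N = 525.35 s = 8.7558 min ≈ 8.76 min.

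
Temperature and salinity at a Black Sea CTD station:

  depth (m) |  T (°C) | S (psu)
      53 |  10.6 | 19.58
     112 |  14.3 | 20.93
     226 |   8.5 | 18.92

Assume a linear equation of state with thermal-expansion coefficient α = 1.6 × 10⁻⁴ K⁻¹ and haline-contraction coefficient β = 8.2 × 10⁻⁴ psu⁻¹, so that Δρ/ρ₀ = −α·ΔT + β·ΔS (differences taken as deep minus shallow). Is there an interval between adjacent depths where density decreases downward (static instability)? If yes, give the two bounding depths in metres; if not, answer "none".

Evaluate Δρ/ρ₀ = −αΔT + βΔS across each adjacent pair:
  53–112 m: −αΔT+βΔS = −(1.6 × 10⁻⁴)(+3.7)+(8.2 × 10⁻⁴)(+1.35) = 5.2 × 10⁻⁴ → stable
  112–226 m: −αΔT+βΔS = −(1.6 × 10⁻⁴)(-5.8)+(8.2 × 10⁻⁴)(-2.01) = -7.2 × 10⁻⁴ → UNSTABLE
The 112–226 m interval has Δρ < 0: lighter water underlies denser water.

112–226 m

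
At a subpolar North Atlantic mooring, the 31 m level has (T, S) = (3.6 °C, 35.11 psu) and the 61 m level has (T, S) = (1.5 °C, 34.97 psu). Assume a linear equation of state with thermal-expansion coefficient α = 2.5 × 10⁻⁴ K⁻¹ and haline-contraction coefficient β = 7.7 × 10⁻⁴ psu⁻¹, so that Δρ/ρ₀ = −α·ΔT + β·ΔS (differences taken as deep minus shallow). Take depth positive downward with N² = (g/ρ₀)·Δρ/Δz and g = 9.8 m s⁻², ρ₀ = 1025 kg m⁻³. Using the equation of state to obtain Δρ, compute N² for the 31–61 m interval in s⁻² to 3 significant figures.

1.36 × 10⁻⁴ s⁻²

ΔT = -2.1 K, ΔS = -0.14 psu (deep − shallow).
Δρ/ρ₀ = −αΔT + βΔS = 5.25 × 10⁻⁴ − 1.078 × 10⁻⁴ = 4.172 × 10⁻⁴, so Δρ ≈ 0.4276 kg m⁻³.
N² = (g/ρ₀)·Δρ/Δz = g·(Δρ/ρ₀)/Δz = 9.8 × 4.172 × 10⁻⁴ / 30 = 1.3629 × 10⁻⁴ s⁻² ≈ 1.36 × 10⁻⁴ s⁻².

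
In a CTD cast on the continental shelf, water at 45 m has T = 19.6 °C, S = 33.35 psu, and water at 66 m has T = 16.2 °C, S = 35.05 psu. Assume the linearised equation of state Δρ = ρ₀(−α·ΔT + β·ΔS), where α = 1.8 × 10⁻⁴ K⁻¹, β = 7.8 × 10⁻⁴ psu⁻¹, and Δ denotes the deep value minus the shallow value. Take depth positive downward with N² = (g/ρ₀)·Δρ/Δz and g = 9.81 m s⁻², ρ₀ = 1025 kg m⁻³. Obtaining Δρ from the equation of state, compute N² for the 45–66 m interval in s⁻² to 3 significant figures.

9.05 × 10⁻⁴ s⁻²

ΔT = -3.4 K, ΔS = +1.70 psu (deep − shallow).
Δρ/ρ₀ = −αΔT + βΔS = 6.12 × 10⁻⁴ + 1.326 × 10⁻³ = 1.938 × 10⁻³, so Δρ ≈ 1.986 kg m⁻³.
N² = (g/ρ₀)·Δρ/Δz = g·(Δρ/ρ₀)/Δz = 9.81 × 1.938 × 10⁻³ / 21 = 9.0532 × 10⁻⁴ s⁻² ≈ 9.05 × 10⁻⁴ s⁻².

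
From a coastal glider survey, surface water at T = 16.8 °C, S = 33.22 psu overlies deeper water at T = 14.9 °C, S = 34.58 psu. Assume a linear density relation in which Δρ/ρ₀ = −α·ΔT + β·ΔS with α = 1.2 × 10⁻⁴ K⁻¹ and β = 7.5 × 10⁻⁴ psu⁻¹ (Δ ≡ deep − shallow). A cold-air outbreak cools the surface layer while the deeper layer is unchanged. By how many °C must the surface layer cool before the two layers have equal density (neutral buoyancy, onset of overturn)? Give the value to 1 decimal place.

10.4 °C

Neutral buoyancy requires Δρ = 0, i.e. −α(T_deep − T_surf′) + β(S_deep − S_surf) = 0.
T_surf′ = T_deep − (β/α)·ΔS = 14.9 − (7.5 × 10⁻⁴/1.2 × 10⁻⁴)·(+1.36) = 6.400 °C.
Cooling required: 16.8 − (6.400) = 10.400 °C.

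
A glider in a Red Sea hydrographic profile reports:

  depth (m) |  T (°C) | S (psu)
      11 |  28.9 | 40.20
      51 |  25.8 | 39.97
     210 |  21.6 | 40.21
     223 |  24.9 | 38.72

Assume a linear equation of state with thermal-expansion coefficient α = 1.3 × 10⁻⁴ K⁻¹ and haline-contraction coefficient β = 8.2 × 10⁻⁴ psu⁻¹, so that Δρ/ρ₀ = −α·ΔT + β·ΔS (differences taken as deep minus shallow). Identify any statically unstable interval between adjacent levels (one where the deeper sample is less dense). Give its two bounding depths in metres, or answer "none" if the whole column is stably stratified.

Evaluate Δρ/ρ₀ = −αΔT + βΔS across each adjacent pair:
  11–51 m: −αΔT+βΔS = −(1.3 × 10⁻⁴)(-3.1)+(8.2 × 10⁻⁴)(-0.23) = 2.1 × 10⁻⁴ → stable
  51–210 m: −αΔT+βΔS = −(1.3 × 10⁻⁴)(-4.2)+(8.2 × 10⁻⁴)(+0.24) = 7.4 × 10⁻⁴ → stable
  210–223 m: −αΔT+βΔS = −(1.3 × 10⁻⁴)(+3.3)+(8.2 × 10⁻⁴)(-1.49) = -1.7 × 10⁻³ → UNSTABLE
The 210–223 m interval has Δρ < 0: lighter water underlies denser water.

210–223 m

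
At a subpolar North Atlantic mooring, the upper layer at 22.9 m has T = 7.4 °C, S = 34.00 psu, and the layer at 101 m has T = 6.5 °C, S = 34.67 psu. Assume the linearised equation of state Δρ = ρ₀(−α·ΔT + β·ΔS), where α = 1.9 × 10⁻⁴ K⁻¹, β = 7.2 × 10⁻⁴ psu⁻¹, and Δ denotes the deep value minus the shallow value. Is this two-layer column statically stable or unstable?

stable

ΔT = 6.5 − 7.4 = -0.9 K and ΔS = 34.67 − 34.00 = +0.67 psu (deep − shallow).
−αΔT = 1.71 × 10⁻⁴; βΔS = 4.824 × 10⁻⁴; sum Δρ/ρ₀ = 6.534 × 10⁻⁴.
Δρ/ρ₀ > 0, so Δρ > 0: deeper water is denser → statically stable.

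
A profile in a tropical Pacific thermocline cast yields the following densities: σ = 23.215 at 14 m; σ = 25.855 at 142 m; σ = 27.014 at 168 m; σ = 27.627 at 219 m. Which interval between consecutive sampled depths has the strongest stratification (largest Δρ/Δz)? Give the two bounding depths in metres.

142–168 m

Compute the density gradient over each adjacent pair:
  14–142 m: Δρ/Δz = 2.640/128 = 0.021 kg m⁻⁴
  142–168 m: Δρ/Δz = 1.159/26 = 0.045 kg m⁻⁴
  168–219 m: Δρ/Δz = 0.613/51 = 0.012 kg m⁻⁴
The largest gradient is in the 142–168 m interval — the pycnocline.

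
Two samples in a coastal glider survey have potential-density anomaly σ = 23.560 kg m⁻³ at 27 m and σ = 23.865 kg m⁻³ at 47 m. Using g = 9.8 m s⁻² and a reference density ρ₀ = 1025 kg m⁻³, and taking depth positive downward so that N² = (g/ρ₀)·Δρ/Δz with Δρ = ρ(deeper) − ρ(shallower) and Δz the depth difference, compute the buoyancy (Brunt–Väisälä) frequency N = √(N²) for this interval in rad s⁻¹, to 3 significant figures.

0.0121 rad s⁻¹

Δρ = 1023.865 − 1023.560 = 0.305 kg m⁻³ over Δz = 47 − 27 = 20 m.
N² = (9.8/1025) × (0.305/20) = 1.4580 × 10⁻⁴ s⁻².
N = √(1.4580 × 10⁻⁴) = 0.012075 rad s⁻¹ ≈ 0.0121 rad s⁻¹.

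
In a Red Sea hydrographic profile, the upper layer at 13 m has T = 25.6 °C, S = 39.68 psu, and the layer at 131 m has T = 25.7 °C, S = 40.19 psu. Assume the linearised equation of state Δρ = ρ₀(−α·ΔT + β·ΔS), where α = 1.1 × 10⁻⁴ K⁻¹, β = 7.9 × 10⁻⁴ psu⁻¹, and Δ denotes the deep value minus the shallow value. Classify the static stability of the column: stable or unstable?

ΔT = 25.7 − 25.6 = +0.1 K and ΔS = 40.19 − 39.68 = +0.51 psu (deep − shallow).
−αΔT = -1.10 × 10⁻⁵; βΔS = 4.029 × 10⁻⁴; sum Δρ/ρ₀ = 3.919 × 10⁻⁴.
Δρ/ρ₀ > 0, so Δρ > 0: deeper water is denser → statically stable.

stable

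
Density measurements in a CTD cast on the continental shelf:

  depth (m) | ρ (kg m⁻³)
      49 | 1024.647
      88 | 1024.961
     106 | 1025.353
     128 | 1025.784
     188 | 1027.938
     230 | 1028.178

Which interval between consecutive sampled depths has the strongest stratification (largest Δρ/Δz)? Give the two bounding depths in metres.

Compute the density gradient over each adjacent pair:
  49–88 m: Δρ/Δz = 0.314/39 = 8.1 × 10⁻³ kg m⁻⁴
  88–106 m: Δρ/Δz = 0.392/18 = 0.022 kg m⁻⁴
  106–128 m: Δρ/Δz = 0.431/22 = 0.020 kg m⁻⁴
  128–188 m: Δρ/Δz = 2.154/60 = 0.036 kg m⁻⁴
  188–230 m: Δρ/Δz = 0.240/42 = 5.7 × 10⁻³ kg m⁻⁴
The largest gradient is in the 128–188 m interval — the pycnocline.

128–188 m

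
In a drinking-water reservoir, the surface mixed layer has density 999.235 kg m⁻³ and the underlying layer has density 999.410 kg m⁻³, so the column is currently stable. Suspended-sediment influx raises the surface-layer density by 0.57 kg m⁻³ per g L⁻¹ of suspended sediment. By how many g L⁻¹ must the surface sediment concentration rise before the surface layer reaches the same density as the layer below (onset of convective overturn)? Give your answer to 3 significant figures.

Density deficit of the surface layer: 999.410 − 999.235 = 0.175 kg m⁻³.
Required change = 0.175 / 0.57 = 0.307 g L⁻¹.

0.307 g L⁻¹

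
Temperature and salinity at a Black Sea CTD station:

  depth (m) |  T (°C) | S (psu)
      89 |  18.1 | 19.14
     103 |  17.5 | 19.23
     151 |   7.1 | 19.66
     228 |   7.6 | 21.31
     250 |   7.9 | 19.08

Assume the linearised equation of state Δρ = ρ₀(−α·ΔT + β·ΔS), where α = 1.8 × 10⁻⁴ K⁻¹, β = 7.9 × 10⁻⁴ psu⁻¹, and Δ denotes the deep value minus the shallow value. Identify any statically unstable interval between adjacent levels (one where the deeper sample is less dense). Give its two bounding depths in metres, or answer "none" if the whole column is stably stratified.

228–250 m

Evaluate Δρ/ρ₀ = −αΔT + βΔS across each adjacent pair:
  89–103 m: −αΔT+βΔS = −(1.8 × 10⁻⁴)(-0.6)+(7.9 × 10⁻⁴)(+0.09) = 1.8 × 10⁻⁴ → stable
  103–151 m: −αΔT+βΔS = −(1.8 × 10⁻⁴)(-10.4)+(7.9 × 10⁻⁴)(+0.43) = 2.2 × 10⁻³ → stable
  151–228 m: −αΔT+βΔS = −(1.8 × 10⁻⁴)(+0.5)+(7.9 × 10⁻⁴)(+1.65) = 1.2 × 10⁻³ → stable
  228–250 m: −αΔT+βΔS = −(1.8 × 10⁻⁴)(+0.3)+(7.9 × 10⁻⁴)(-2.23) = -1.8 × 10⁻³ → UNSTABLE
The 228–250 m interval has Δρ < 0: lighter water underlies denser water.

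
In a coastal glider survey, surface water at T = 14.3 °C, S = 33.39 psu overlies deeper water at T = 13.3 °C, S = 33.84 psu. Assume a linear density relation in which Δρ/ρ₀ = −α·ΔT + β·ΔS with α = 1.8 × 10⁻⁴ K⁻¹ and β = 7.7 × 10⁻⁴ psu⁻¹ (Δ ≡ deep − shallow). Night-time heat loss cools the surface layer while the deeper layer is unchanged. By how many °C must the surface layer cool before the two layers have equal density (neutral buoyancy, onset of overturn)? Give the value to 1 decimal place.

Neutral buoyancy requires Δρ = 0, i.e. −α(T_deep − T_surf′) + β(S_deep − S_surf) = 0.
T_surf′ = T_deep − (β/α)·ΔS = 13.3 − (7.7 × 10⁻⁴/1.8 × 10⁻⁴)·(+0.45) = 11.375 °C.
Cooling required: 14.3 − (11.375) = 2.925 °C.

2.9 °C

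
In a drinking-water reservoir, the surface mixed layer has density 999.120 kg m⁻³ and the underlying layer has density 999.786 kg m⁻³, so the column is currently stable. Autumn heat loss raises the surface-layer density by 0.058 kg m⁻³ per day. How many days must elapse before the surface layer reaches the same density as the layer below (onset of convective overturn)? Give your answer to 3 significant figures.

Density deficit of the surface layer: 999.786 − 999.120 = 0.666 kg m⁻³.
Required change = 0.666 / 0.058 = 11.5 days.

11.5 days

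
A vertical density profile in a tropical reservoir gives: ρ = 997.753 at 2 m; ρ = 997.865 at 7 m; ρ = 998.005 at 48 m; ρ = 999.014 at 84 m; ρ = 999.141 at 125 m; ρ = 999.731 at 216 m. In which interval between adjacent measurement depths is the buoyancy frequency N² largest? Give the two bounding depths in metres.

Compute the density gradient over each adjacent pair:
  2–7 m: Δρ/Δz = 0.112/5 = 0.022 kg m⁻⁴
  7–48 m: Δρ/Δz = 0.140/41 = 3.4 × 10⁻³ kg m⁻⁴
  48–84 m: Δρ/Δz = 1.009/36 = 0.028 kg m⁻⁴
  84–125 m: Δρ/Δz = 0.127/41 = 3.1 × 10⁻³ kg m⁻⁴
  125–216 m: Δρ/Δz = 0.590/91 = 6.5 × 10⁻³ kg m⁻⁴
The largest gradient is in the 48–84 m interval — the pycnocline.

48–84 m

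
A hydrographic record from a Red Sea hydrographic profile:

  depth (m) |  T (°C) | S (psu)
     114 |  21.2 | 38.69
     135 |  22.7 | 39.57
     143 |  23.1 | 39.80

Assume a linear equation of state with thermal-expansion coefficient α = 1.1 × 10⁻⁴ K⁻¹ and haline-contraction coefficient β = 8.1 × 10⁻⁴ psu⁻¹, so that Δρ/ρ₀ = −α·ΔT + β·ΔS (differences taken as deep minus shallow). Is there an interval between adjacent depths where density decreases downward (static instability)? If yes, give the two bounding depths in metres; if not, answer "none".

none

Evaluate Δρ/ρ₀ = −αΔT + βΔS across each adjacent pair:
  114–135 m: −αΔT+βΔS = −(1.1 × 10⁻⁴)(+1.5)+(8.1 × 10⁻⁴)(+0.88) = 5.5 × 10⁻⁴ → stable
  135–143 m: −αΔT+βΔS = −(1.1 × 10⁻⁴)(+0.4)+(8.1 × 10⁻⁴)(+0.23) = 1.4 × 10⁻⁴ → stable
Every interval has Δρ > 0: the column is stably stratified throughout.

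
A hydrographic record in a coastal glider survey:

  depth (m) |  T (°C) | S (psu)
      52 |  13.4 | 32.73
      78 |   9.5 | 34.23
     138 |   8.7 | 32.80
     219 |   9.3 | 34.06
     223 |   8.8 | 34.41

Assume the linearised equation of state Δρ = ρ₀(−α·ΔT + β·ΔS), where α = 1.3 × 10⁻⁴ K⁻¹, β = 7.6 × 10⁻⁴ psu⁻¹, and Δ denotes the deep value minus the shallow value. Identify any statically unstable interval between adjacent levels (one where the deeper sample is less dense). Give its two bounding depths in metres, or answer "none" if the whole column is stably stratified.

78–138 m

Evaluate Δρ/ρ₀ = −αΔT + βΔS across each adjacent pair:
  52–78 m: −αΔT+βΔS = −(1.3 × 10⁻⁴)(-3.9)+(7.6 × 10⁻⁴)(+1.50) = 1.6 × 10⁻³ → stable
  78–138 m: −αΔT+βΔS = −(1.3 × 10⁻⁴)(-0.8)+(7.6 × 10⁻⁴)(-1.43) = -9.8 × 10⁻⁴ → UNSTABLE
  138–219 m: −αΔT+βΔS = −(1.3 × 10⁻⁴)(+0.6)+(7.6 × 10⁻⁴)(+1.26) = 8.8 × 10⁻⁴ → stable
  219–223 m: −αΔT+βΔS = −(1.3 × 10⁻⁴)(-0.5)+(7.6 × 10⁻⁴)(+0.35) = 3.3 × 10⁻⁴ → stable
The 78–138 m interval has Δρ < 0: lighter water underlies denser water.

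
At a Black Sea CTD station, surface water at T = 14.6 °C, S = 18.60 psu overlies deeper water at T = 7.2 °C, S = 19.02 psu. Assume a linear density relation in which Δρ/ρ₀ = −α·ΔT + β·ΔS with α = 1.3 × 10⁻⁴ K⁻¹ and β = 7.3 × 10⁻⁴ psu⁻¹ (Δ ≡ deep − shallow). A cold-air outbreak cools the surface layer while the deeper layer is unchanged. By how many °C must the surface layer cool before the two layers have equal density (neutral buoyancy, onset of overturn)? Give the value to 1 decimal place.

9.8 °C

Neutral buoyancy requires Δρ = 0, i.e. −α(T_deep − T_surf′) + β(S_deep − S_surf) = 0.
T_surf′ = T_deep − (β/α)·ΔS = 7.2 − (7.3 × 10⁻⁴/1.3 × 10⁻⁴)·(+0.42) = 4.842 °C.
Cooling required: 14.6 − (4.842) = 9.758 °C.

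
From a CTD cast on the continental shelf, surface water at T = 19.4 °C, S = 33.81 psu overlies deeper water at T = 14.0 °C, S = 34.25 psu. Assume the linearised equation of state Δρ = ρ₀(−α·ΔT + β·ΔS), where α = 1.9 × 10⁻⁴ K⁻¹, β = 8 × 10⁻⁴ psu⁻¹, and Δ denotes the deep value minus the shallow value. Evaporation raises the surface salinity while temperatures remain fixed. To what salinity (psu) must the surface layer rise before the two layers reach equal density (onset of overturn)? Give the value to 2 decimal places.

35.53 psu

Neutral buoyancy requires −α(T_deep − T_surf) + β(S_deep − S_surf′) = 0.
S_surf′ = S_deep − (α/β)·ΔT = 34.25 − (1.9 × 10⁻⁴/8 × 10⁻⁴)·(-5.4) = 35.5325 psu.
Increase required: 35.5325 − 33.81 = 1.7225 psu.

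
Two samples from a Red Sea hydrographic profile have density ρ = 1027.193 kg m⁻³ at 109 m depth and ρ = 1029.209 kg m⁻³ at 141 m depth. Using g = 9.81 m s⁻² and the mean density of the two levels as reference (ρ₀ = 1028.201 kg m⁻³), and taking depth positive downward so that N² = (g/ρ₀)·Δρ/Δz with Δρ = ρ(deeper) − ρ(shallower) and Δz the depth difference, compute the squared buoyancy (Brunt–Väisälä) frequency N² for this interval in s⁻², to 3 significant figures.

6.01 × 10⁻⁴ s⁻²

Δρ = 1029.209 − 1027.193 = 2.016 kg m⁻³ over Δz = 141 − 109 = 32 m.
N² = (9.81/1028.201) × (2.016/32) = 6.0108 × 10⁻⁴ s⁻² ≈ 6.01 × 10⁻⁴ s⁻².
Since Δρ > 0 the layer is stably stratified.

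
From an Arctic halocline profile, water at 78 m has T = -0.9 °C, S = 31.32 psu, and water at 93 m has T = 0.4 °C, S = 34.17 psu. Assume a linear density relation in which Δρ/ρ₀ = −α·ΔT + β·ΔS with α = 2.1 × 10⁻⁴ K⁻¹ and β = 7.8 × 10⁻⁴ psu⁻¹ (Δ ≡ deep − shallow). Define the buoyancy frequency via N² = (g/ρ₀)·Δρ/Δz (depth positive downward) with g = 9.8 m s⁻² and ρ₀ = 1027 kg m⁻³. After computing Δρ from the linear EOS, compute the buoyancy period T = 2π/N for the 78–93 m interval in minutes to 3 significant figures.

ΔT = +1.3 K, ΔS = +2.85 psu (deep − shallow).
Δρ/ρ₀ = −αΔT + βΔS = -2.73 × 10⁻⁴ + 2.223 × 10⁻³ = 1.95 × 10⁻³, so Δρ ≈ 2.003 kg m⁻³.
N² = (g/ρ₀)·Δρ/Δz = g·(Δρ/ρ₀)/Δz = 9.8 × 1.95 × 10⁻³ / 15 = 1.2740 × 10⁻³ s⁻².
N = √(1.2740 × 10⁻³) = 0.035693 rad s⁻¹ → T = 2π/N = 176.03 s = 2.9338 min ≈ 2.93 min.

2.93 min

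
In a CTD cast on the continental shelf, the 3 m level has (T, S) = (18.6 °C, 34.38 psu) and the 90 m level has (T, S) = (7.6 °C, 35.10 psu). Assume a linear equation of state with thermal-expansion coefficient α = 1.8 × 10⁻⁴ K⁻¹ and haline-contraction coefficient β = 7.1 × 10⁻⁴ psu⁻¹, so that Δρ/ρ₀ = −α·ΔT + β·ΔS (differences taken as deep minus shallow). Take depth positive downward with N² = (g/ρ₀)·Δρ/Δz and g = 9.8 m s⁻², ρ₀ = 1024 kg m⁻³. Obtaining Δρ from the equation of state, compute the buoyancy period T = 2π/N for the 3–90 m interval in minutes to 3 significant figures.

6.25 min

ΔT = -11.0 K, ΔS = +0.72 psu (deep − shallow).
Δρ/ρ₀ = −αΔT + βΔS = 1.98 × 10⁻³ + 5.112 × 10⁻⁴ = 2.4912 × 10⁻³, so Δρ ≈ 2.551 kg m⁻³.
N² = (g/ρ₀)·Δρ/Δz = g·(Δρ/ρ₀)/Δz = 9.8 × 2.4912 × 10⁻³ / 87 = 2.8062 × 10⁻⁴ s⁻².
N = √(2.8062 × 10⁻⁴) = 0.016752 rad s⁻¹ → T = 2π/N = 375.07 s = 6.2512 min ≈ 6.25 min.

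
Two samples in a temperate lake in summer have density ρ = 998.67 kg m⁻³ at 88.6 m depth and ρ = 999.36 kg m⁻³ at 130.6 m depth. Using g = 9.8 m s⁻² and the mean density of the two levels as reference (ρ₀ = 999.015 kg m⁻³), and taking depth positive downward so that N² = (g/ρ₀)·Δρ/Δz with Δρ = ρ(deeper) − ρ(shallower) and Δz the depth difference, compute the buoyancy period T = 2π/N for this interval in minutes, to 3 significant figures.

8.25 min

Δρ = 999.36 − 998.67 = 0.69 kg m⁻³ over Δz = 130.6 − 88.6 = 42 m.
N² = (9.8/999.015) × (0.69/42) = 1.6116 × 10⁻⁴ s⁻².
N = √(1.6116 × 10⁻⁴) = 0.012695 rad s⁻¹, so T = 2π/N = 494.93 s = 8.2488 min ≈ 8.25 min.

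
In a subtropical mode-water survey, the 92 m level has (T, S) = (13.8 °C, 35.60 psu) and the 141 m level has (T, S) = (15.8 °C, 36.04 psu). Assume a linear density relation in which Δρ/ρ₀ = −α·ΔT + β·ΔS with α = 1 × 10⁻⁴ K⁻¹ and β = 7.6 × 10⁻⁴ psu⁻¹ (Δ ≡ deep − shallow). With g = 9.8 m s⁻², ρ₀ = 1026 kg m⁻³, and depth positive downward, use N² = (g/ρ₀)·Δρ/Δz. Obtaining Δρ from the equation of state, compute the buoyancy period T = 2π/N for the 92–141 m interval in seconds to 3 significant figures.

1.21 × 10³ s

ΔT = +2.0 K, ΔS = +0.44 psu (deep − shallow).
Δρ/ρ₀ = −αΔT + βΔS = -2.00 × 10⁻⁴ + 3.344 × 10⁻⁴ = 1.344 × 10⁻⁴, so Δρ ≈ 0.1379 kg m⁻³.
N² = (g/ρ₀)·Δρ/Δz = g·(Δρ/ρ₀)/Δz = 9.8 × 1.344 × 10⁻⁴ / 49 = 2.6880 × 10⁻⁵ s⁻².
N = √(2.6880 × 10⁻⁵) = 5.1846 × 10⁻³ rad s⁻¹ → T = 2π/N = 1.2119 × 10³ s ≈ 1.21 × 10³ s.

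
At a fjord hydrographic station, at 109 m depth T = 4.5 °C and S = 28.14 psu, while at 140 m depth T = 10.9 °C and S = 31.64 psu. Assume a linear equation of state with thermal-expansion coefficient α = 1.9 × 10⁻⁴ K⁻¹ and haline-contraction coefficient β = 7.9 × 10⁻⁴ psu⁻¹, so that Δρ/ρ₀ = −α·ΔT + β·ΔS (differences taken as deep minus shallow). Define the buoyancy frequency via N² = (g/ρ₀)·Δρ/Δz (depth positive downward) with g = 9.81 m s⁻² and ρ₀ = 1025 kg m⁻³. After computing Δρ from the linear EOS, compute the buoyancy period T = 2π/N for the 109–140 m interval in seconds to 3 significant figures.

ΔT = +6.4 K, ΔS = +3.50 psu (deep − shallow).
Δρ/ρ₀ = −αΔT + βΔS = -1.216 × 10⁻³ + 2.765 × 10⁻³ = 1.549 × 10⁻³, so Δρ ≈ 1.588 kg m⁻³.
N² = (g/ρ₀)·Δρ/Δz = g·(Δρ/ρ₀)/Δz = 9.81 × 1.549 × 10⁻³ / 31 = 4.9018 × 10⁻⁴ s⁻².
N = √(4.9018 × 10⁻⁴) = 0.022140 rad s⁻¹ → T = 2π/N = 283.79 s ≈ 284 s.

284 s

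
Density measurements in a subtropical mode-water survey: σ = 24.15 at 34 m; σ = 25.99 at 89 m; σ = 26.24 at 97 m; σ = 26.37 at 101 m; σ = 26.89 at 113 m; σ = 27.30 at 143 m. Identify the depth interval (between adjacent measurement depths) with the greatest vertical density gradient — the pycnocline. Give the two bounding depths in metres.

101–113 m

Compute the density gradient over each adjacent pair:
  34–89 m: Δρ/Δz = 1.84/55 = 0.033 kg m⁻⁴
  89–97 m: Δρ/Δz = 0.25/8 = 0.031 kg m⁻⁴
  97–101 m: Δρ/Δz = 0.13/4 = 0.033 kg m⁻⁴
  101–113 m: Δρ/Δz = 0.52/12 = 0.043 kg m⁻⁴
  113–143 m: Δρ/Δz = 0.41/30 = 0.014 kg m⁻⁴
The largest gradient is in the 101–113 m interval — the pycnocline.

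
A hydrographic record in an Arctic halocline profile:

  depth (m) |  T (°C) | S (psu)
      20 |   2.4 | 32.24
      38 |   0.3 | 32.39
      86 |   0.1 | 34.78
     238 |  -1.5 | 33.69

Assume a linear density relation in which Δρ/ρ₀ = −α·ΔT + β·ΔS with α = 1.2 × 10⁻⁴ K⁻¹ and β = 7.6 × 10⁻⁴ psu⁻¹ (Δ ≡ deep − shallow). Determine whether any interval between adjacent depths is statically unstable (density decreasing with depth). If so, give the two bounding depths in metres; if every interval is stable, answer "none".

86–238 m

Evaluate Δρ/ρ₀ = −αΔT + βΔS across each adjacent pair:
  20–38 m: −αΔT+βΔS = −(1.2 × 10⁻⁴)(-2.1)+(7.6 × 10⁻⁴)(+0.15) = 3.7 × 10⁻⁴ → stable
  38–86 m: −αΔT+βΔS = −(1.2 × 10⁻⁴)(-0.2)+(7.6 × 10⁻⁴)(+2.39) = 1.8 × 10⁻³ → stable
  86–238 m: −αΔT+βΔS = −(1.2 × 10⁻⁴)(-1.6)+(7.6 × 10⁻⁴)(-1.09) = -6.4 × 10⁻⁴ → UNSTABLE
The 86–238 m interval has Δρ < 0: lighter water underlies denser water.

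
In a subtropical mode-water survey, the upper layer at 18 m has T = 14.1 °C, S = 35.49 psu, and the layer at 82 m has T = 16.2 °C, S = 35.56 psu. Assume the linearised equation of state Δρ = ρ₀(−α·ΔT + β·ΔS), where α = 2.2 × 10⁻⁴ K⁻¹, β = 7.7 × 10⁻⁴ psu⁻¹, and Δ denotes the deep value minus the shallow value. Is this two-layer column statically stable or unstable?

ΔT = 16.2 − 14.1 = +2.1 K and ΔS = 35.56 − 35.49 = +0.07 psu (deep − shallow).
−αΔT = -4.62 × 10⁻⁴; βΔS = 5.39 × 10⁻⁵; sum Δρ/ρ₀ = -4.081 × 10⁻⁴.
Δρ/ρ₀ < 0, so Δρ < 0: deeper water is lighter → statically unstable; the column would overturn.

unstable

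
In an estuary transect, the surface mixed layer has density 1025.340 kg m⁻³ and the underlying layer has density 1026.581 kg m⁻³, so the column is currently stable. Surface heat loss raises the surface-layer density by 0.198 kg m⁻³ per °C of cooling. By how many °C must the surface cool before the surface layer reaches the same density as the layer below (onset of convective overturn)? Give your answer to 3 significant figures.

Density deficit of the surface layer: 1026.581 − 1025.340 = 1.241 kg m⁻³.
Required change = 1.241 / 0.198 = 6.27 °C.

6.27 °C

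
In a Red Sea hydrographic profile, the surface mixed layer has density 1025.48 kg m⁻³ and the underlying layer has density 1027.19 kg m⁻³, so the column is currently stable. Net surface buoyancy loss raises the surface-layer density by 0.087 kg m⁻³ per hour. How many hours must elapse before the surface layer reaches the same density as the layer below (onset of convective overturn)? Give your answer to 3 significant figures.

19.7 hours

Density deficit of the surface layer: 1027.19 − 1025.48 = 1.71 kg m⁻³.
Required change = 1.71 / 0.087 = 19.7 hours.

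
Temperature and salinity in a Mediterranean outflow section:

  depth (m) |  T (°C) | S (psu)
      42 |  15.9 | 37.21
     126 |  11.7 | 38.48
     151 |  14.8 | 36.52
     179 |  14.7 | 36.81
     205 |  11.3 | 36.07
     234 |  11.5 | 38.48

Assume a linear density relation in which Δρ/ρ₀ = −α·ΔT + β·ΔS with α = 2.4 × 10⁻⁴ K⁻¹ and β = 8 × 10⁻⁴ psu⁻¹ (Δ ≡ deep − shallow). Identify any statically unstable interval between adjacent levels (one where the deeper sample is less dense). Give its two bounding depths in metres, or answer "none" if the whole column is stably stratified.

126–151 m

Evaluate Δρ/ρ₀ = −αΔT + βΔS across each adjacent pair:
  42–126 m: −αΔT+βΔS = −(2.4 × 10⁻⁴)(-4.2)+(8 × 10⁻⁴)(+1.27) = 2.0 × 10⁻³ → stable
  126–151 m: −αΔT+βΔS = −(2.4 × 10⁻⁴)(+3.1)+(8 × 10⁻⁴)(-1.96) = -2.3 × 10⁻³ → UNSTABLE
  151–179 m: −αΔT+βΔS = −(2.4 × 10⁻⁴)(-0.1)+(8 × 10⁻⁴)(+0.29) = 2.6 × 10⁻⁴ → stable
  179–205 m: −αΔT+βΔS = −(2.4 × 10⁻⁴)(-3.4)+(8 × 10⁻⁴)(-0.74) = 2.2 × 10⁻⁴ → stable
  205–234 m: −αΔT+βΔS = −(2.4 × 10⁻⁴)(+0.2)+(8 × 10⁻⁴)(+2.41) = 1.9 × 10⁻³ → stable
The 126–151 m interval has Δρ < 0: lighter water underlies denser water.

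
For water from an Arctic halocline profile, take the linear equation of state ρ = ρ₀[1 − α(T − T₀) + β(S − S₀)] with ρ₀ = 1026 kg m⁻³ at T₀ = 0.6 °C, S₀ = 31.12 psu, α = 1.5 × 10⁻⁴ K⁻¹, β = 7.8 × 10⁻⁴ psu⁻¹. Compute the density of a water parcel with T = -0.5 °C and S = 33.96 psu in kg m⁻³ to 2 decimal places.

1028.44 kg m⁻³

T − T₀ = -1.1 K, S − S₀ = +2.84 psu.
Bracket = 1 − α·(-1.1) + β·(+2.84) = 1 + (2.3802 × 10⁻³) = 1.0023802.
ρ = 1026 × 1.0023802 = 1028.44 kg m⁻³.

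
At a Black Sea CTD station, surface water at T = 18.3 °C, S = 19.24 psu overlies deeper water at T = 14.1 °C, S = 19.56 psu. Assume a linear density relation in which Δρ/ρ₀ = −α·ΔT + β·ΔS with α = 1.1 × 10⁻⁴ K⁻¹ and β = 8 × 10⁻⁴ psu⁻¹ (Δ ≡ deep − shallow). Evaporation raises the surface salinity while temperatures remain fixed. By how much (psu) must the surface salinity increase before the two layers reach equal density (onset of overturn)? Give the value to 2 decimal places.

0.90 psu

Neutral buoyancy requires −α(T_deep − T_surf) + β(S_deep − S_surf′) = 0.
S_surf′ = S_deep − (α/β)·ΔT = 19.56 − (1.1 × 10⁻⁴/8 × 10⁻⁴)·(-4.2) = 20.1375 psu.
Increase required: 20.1375 − 19.24 = 0.8975 psu.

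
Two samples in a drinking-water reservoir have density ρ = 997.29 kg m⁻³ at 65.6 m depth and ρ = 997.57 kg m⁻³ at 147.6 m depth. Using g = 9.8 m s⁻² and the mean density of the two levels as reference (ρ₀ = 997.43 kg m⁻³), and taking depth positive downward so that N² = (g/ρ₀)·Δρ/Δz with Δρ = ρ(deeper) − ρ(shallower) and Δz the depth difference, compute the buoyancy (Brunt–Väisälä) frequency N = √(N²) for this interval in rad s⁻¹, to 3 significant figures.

5.79 × 10⁻³ rad s⁻¹

Δρ = 997.57 − 997.29 = 0.28 kg m⁻³ over Δz = 147.6 − 65.6 = 82 m.
N² = (9.8/997.43) × (0.28/82) = 3.3550 × 10⁻⁵ s⁻².
N = √(3.3550 × 10⁻⁵) = 5.7922 × 10⁻³ rad s⁻¹ ≈ 5.79 × 10⁻³ rad s⁻¹.
N² > 0, so the interval is statically stable.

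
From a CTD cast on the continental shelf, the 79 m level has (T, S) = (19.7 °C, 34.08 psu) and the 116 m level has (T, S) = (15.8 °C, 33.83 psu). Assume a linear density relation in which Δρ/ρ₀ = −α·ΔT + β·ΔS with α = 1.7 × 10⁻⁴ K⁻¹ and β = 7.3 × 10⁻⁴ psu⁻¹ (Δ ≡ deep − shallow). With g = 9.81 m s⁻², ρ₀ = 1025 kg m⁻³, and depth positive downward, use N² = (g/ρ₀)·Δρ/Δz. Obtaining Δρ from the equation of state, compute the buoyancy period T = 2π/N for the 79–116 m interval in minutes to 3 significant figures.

ΔT = -3.9 K, ΔS = -0.25 psu (deep − shallow).
Δρ/ρ₀ = −αΔT + βΔS = 6.63 × 10⁻⁴ − 1.825 × 10⁻⁴ = 4.805 × 10⁻⁴, so Δρ ≈ 0.4925 kg m⁻³.
N² = (g/ρ₀)·Δρ/Δz = g·(Δρ/ρ₀)/Δz = 9.81 × 4.805 × 10⁻⁴ / 37 = 1.2740 × 10⁻⁴ s⁻².
N = √(1.2740 × 10⁻⁴) = 0.011287 rad s⁻¹ → T = 2π/N = 556.67 s = 9.2778 min ≈ 9.28 min.

9.28 min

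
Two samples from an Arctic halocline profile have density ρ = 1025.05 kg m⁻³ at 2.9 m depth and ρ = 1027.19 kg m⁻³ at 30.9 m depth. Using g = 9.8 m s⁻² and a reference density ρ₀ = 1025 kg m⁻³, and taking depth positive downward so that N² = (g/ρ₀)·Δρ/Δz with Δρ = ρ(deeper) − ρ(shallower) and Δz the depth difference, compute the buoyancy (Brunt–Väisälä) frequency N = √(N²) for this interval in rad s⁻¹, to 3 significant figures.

Δρ = 1027.19 − 1025.05 = 2.14 kg m⁻³ over Δz = 30.9 − 2.9 = 28 m.
N² = (9.8/1025) × (2.14/28) = 7.3073 × 10⁻⁴ s⁻².
N = √(7.3073 × 10⁻⁴) = 0.027032 rad s⁻¹ ≈ 0.0270 rad s⁻¹.
N² > 0, so the interval is statically stable.

0.0270 rad s⁻¹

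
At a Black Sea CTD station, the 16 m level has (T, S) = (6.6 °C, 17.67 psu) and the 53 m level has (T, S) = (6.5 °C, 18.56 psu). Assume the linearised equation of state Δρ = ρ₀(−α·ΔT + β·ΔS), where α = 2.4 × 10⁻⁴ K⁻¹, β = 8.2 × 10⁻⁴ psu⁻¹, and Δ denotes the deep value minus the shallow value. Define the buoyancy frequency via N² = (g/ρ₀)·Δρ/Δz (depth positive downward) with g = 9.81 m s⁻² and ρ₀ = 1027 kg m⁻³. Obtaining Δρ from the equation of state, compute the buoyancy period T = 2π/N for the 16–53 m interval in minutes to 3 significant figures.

7.41 min

ΔT = -0.1 K, ΔS = +0.89 psu (deep − shallow).
Δρ/ρ₀ = −αΔT + βΔS = 2.40 × 10⁻⁵ + 7.298 × 10⁻⁴ = 7.538 × 10⁻⁴, so Δρ ≈ 0.7742 kg m⁻³.
N² = (g/ρ₀)·Δρ/Δz = g·(Δρ/ρ₀)/Δz = 9.81 × 7.538 × 10⁻⁴ / 37 = 1.9986 × 10⁻⁴ s⁻².
N = √(1.9986 × 10⁻⁴) = 0.014137 rad s⁻¹ → T = 2π/N = 444.45 s = 7.4075 min ≈ 7.41 min.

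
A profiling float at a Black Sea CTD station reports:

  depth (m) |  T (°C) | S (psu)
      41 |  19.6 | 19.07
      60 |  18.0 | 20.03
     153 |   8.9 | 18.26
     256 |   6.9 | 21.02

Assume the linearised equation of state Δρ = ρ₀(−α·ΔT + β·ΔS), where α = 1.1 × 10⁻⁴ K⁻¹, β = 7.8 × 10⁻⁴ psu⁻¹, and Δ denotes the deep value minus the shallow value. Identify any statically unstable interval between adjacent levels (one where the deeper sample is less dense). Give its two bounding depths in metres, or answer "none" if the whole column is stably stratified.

60–153 m

Evaluate Δρ/ρ₀ = −αΔT + βΔS across each adjacent pair:
  41–60 m: −αΔT+βΔS = −(1.1 × 10⁻⁴)(-1.6)+(7.8 × 10⁻⁴)(+0.96) = 9.2 × 10⁻⁴ → stable
  60–153 m: −αΔT+βΔS = −(1.1 × 10⁻⁴)(-9.1)+(7.8 × 10⁻⁴)(-1.77) = -3.8 × 10⁻⁴ → UNSTABLE
  153–256 m: −αΔT+βΔS = −(1.1 × 10⁻⁴)(-2.0)+(7.8 × 10⁻⁴)(+2.76) = 2.4 × 10⁻³ → stable
The 60–153 m interval has Δρ < 0: lighter water underlies denser water.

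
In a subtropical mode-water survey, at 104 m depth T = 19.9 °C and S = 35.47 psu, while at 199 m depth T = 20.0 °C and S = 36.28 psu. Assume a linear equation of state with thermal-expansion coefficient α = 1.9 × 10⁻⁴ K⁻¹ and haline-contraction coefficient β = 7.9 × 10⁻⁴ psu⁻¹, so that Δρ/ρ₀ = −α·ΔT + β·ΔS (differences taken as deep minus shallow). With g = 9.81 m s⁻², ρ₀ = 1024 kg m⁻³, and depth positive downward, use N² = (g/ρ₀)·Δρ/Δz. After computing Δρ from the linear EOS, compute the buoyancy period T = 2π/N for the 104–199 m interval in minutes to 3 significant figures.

ΔT = +0.1 K, ΔS = +0.81 psu (deep − shallow).
Δρ/ρ₀ = −αΔT + βΔS = -1.90 × 10⁻⁵ + 6.399 × 10⁻⁴ = 6.209 × 10⁻⁴, so Δρ ≈ 0.6358 kg m⁻³.
N² = (g/ρ₀)·Δρ/Δz = g·(Δρ/ρ₀)/Δz = 9.81 × 6.209 × 10⁻⁴ / 95 = 6.4116 × 10⁻⁵ s⁻².
N = √(6.4116 × 10⁻⁵) = 8.0072 × 10⁻³ rad s⁻¹ → T = 2π/N = 784.69 s = 13.078 min ≈ 13.1 min.

13.1 min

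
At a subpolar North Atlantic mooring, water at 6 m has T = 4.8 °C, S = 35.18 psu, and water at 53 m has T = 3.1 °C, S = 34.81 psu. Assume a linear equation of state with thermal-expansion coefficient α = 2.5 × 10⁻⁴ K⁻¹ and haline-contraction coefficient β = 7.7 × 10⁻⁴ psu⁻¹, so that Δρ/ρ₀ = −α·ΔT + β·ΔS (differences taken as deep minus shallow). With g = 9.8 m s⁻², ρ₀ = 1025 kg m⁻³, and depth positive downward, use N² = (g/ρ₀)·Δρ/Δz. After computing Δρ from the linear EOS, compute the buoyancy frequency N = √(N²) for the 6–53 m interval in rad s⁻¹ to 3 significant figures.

5.40 × 10⁻³ rad s⁻¹

ΔT = -1.7 K, ΔS = -0.37 psu (deep − shallow).
Δρ/ρ₀ = −αΔT + βΔS = 4.25 × 10⁻⁴ − 2.849 × 10⁻⁴ = 1.401 × 10⁻⁴, so Δρ ≈ 0.1436 kg m⁻³.
N² = (g/ρ₀)·Δρ/Δz = g·(Δρ/ρ₀)/Δz = 9.8 × 1.401 × 10⁻⁴ / 47 = 2.9212 × 10⁻⁵ s⁻².
N = √(2.9212 × 10⁻⁵) = 5.4048 × 10⁻³ rad s⁻¹ ≈ 5.40 × 10⁻³ rad s⁻¹.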